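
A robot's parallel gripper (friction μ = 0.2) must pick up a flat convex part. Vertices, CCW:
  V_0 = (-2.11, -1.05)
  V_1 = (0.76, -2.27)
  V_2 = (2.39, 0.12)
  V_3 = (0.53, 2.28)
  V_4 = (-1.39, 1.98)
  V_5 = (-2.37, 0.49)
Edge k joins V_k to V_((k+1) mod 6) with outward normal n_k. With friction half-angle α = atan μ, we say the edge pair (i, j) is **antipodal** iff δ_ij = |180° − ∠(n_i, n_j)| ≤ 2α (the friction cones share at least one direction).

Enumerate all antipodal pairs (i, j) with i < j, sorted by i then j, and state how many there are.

α = atan 0.2 = 11.31°;  2α = 22.62°
n_0 = (-0.3912, -0.9203)
n_1 = (+0.8262, -0.5634)
n_2 = (+0.7578, +0.6525)
n_3 = (-0.1544, +0.9880)
n_4 = (-0.8355, +0.5495)
n_5 = (-0.9860, -0.1665)
  (0,1): δ = 101.26°  ·
  (0,2): δ = 26.24°  ·
  (0,3): δ = 31.91°  ·
  (0,4): δ = 79.70°  ·
  (0,5): δ = 122.61°  ·
  (1,2): δ = 104.97°  ·
  (1,3): δ = 46.83°  ·
  (1,4): δ = 0.96°  ✓
  (1,5): δ = 43.88°  ·
  (2,3): δ = 121.85°  ·
  (2,4): δ = 74.07°  ·
  (2,5): δ = 31.15°  ·
  (3,4): δ = 132.21°  ·
  (3,5): δ = 89.30°  ·
  (4,5): δ = 137.08°  ·
antipodal pairs: 1

count = 1; pairs: (1,4)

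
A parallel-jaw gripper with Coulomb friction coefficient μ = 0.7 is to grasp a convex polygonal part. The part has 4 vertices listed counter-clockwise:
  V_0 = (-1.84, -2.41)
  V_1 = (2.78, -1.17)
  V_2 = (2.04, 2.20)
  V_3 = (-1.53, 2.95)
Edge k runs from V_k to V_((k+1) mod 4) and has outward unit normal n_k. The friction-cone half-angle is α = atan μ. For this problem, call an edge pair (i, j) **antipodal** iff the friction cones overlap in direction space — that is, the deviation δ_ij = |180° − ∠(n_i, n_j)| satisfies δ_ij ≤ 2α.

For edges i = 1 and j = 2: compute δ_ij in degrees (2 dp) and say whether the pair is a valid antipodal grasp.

δ = 114.25°, invalid

α = atan 0.7 = 34.99°;  2α = 69.98°
edge 1: e_1 = (-0.74, +3.37);  n_1 = (+0.9767, +0.2145)
edge 2: e_2 = (-3.57, +0.75);  n_2 = (+0.2056, +0.9786)
∠(n_1, n_2) = 65.75°
δ = |180° − 65.75°| = 114.25°
114.25° > 2α = 69.98°  →  invalid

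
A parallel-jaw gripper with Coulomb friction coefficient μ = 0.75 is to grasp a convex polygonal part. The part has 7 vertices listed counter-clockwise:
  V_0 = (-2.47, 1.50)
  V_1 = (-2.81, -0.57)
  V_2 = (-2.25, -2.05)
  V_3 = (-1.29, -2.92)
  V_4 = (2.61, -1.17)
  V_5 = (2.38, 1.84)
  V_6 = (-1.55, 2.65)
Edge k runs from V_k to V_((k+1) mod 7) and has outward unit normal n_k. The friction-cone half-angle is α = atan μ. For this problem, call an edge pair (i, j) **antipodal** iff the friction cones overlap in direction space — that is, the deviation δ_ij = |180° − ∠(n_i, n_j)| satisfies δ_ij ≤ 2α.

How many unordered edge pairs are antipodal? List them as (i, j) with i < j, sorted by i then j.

count = 9; pairs: (0,3), (0,4), (1,4), (1,5), (2,4), (2,5), (3,5), (3,6), (4,6)

α = atan 0.75 = 36.87°;  2α = 73.74°
n_0 = (-0.9868, +0.1621)
n_1 = (-0.9353, -0.3539)
n_2 = (-0.6715, -0.7410)
n_3 = (+0.4094, -0.9124)
n_4 = (+0.9971, +0.0762)
n_5 = (+0.2019, +0.9794)
n_6 = (-0.7809, +0.6247)
  (0,1): δ = 149.95°  ·
  (0,2): δ = 122.86°  ·
  (0,3): δ = 56.51°  ✓
  (0,4): δ = 13.70°  ✓
  (0,5): δ = 87.68°  ·
  (0,6): δ = 150.67°  ·
  (1,2): δ = 152.91°  ·
  (1,3): δ = 86.56°  ·
  (1,4): δ = 16.36°  ✓
  (1,5): δ = 57.63°  ✓
  (1,6): δ = 120.61°  ·
  (2,3): δ = 113.65°  ·
  (2,4): δ = 43.45°  ✓
  (2,5): δ = 30.54°  ✓
  (2,6): δ = 93.52°  ·
  (3,4): δ = 109.80°  ·
  (3,5): δ = 35.81°  ✓
  (3,6): δ = 27.17°  ✓
  (4,5): δ = 106.02°  ·
  (4,6): δ = 43.03°  ✓
  (5,6): δ = 117.01°  ·
antipodal pairs: 9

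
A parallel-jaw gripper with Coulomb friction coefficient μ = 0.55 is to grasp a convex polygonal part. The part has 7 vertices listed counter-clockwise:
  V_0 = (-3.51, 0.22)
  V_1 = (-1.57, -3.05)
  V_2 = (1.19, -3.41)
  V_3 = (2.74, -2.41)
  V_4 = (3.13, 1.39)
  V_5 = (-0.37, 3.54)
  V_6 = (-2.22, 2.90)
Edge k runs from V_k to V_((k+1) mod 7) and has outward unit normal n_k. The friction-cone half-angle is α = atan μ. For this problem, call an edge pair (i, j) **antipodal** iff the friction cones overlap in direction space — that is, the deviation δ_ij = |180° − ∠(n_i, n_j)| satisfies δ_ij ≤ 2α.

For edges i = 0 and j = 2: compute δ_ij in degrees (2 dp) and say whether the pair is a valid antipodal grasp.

δ = 87.85°, invalid

α = atan 0.55 = 28.81°;  2α = 57.62°
edge 0: e_0 = (+1.94, -3.27);  n_0 = (-0.8600, -0.5102)
edge 2: e_2 = (+1.55, +1.00);  n_2 = (+0.5421, -0.8403)
∠(n_0, n_2) = 92.15°
δ = |180° − 92.15°| = 87.85°
87.85° > 2α = 57.62°  →  invalid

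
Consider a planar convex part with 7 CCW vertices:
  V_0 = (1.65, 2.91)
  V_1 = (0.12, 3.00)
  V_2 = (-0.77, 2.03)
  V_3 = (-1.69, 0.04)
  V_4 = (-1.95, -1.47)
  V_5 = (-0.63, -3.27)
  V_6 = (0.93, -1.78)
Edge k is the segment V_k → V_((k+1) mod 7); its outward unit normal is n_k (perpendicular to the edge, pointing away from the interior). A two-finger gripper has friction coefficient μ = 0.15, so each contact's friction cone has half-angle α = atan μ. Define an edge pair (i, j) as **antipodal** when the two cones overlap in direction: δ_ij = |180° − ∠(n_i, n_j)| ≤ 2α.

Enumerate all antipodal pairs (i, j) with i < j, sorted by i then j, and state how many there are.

count = 3; pairs: (1,5), (2,6), (3,6)

α = atan 0.15 = 8.53°;  2α = 17.06°
n_0 = (+0.0587, +0.9983)
n_1 = (-0.7368, +0.6761)
n_2 = (-0.9077, +0.4196)
n_3 = (-0.9855, +0.1697)
n_4 = (-0.8064, -0.5914)
n_5 = (+0.6907, -0.7231)
n_6 = (+0.9884, -0.1517)
  (0,1): δ = 129.17°  ·
  (0,2): δ = 111.45°  ·
  (0,3): δ = 96.40°  ·
  (0,4): δ = 50.38°  ·
  (0,5): δ = 47.05°  ·
  (0,6): δ = 84.64°  ·
  (1,2): δ = 162.27°  ·
  (1,3): δ = 147.23°  ·
  (1,4): δ = 101.21°  ·
  (1,5): δ = 3.78°  ✓
  (1,6): δ = 33.81°  ·
  (2,3): δ = 164.96°  ·
  (2,4): δ = 118.93°  ·
  (2,5): δ = 21.50°  ·
  (2,6): δ = 16.08°  ✓
  (3,4): δ = 133.98°  ·
  (3,5): δ = 36.55°  ·
  (3,6): δ = 1.04°  ✓
  (4,5): δ = 82.57°  ·
  (4,6): δ = 44.98°  ·
  (5,6): δ = 142.41°  ·
antipodal pairs: 3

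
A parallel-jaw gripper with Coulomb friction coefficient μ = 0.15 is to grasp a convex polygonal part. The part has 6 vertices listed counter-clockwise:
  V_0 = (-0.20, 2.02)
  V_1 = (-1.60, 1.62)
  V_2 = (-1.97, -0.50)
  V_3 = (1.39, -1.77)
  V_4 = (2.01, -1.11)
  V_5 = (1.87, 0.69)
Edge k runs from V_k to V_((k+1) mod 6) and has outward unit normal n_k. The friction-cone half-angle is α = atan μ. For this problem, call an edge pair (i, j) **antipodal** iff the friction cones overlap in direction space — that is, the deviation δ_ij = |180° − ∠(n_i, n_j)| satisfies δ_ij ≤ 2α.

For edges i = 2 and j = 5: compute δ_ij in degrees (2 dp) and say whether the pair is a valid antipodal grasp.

α = atan 0.15 = 8.53°;  2α = 17.06°
edge 2: e_2 = (+3.36, -1.27);  n_2 = (-0.3536, -0.9354)
edge 5: e_5 = (-2.07, +1.33);  n_5 = (+0.5406, +0.8413)
∠(n_2, n_5) = 167.98°
δ = |180° − 167.98°| = 12.02°
12.02° ≤ 2α = 17.06°  →  valid

δ = 12.02°, valid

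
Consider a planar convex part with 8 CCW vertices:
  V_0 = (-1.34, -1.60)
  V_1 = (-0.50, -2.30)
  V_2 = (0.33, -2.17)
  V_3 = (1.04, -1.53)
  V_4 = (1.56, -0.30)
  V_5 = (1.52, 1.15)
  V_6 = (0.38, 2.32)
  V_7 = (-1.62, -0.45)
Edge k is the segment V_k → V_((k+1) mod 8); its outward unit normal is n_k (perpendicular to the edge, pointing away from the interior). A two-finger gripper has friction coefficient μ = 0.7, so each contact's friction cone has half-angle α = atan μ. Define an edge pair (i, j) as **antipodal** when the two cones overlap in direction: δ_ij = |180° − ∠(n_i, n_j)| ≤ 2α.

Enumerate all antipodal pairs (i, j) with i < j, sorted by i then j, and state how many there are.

count = 11; pairs: (0,4), (0,5), (1,5), (1,6), (2,6), (2,7), (3,6), (3,7), (4,6), (4,7), (5,7)

α = atan 0.7 = 34.99°;  2α = 69.98°
n_0 = (-0.6402, -0.7682)
n_1 = (+0.1547, -0.9880)
n_2 = (+0.6695, -0.7428)
n_3 = (+0.9211, -0.3894)
n_4 = (+0.9996, +0.0276)
n_5 = (+0.7162, +0.6979)
n_6 = (-0.8108, +0.5854)
n_7 = (-0.9716, -0.2366)
  (0,1): δ = 131.29°  ·
  (0,2): δ = 98.16°  ·
  (0,3): δ = 73.11°  ·
  (0,4): δ = 48.61°  ✓
  (0,5): δ = 5.94°  ✓
  (0,6): δ = 93.98°  ·
  (0,7): δ = 143.49°  ·
  (1,2): δ = 146.87°  ·
  (1,3): δ = 121.82°  ·
  (1,4): δ = 97.32°  ·
  (1,5): δ = 54.65°  ✓
  (1,6): δ = 45.27°  ✓
  (1,7): δ = 94.78°  ·
  (2,3): δ = 154.95°  ·
  (2,4): δ = 130.45°  ·
  (2,5): δ = 87.78°  ·
  (2,6): δ = 12.14°  ✓
  (2,7): δ = 61.65°  ✓
  (3,4): δ = 155.50°  ·
  (3,5): δ = 112.83°  ·
  (3,6): δ = 12.91°  ✓
  (3,7): δ = 36.60°  ✓
  (4,5): δ = 137.32°  ·
  (4,6): δ = 37.41°  ✓
  (4,7): δ = 12.10°  ✓
  (5,6): δ = 80.09°  ·
  (5,7): δ = 30.57°  ✓
  (6,7): δ = 130.49°  ·
antipodal pairs: 11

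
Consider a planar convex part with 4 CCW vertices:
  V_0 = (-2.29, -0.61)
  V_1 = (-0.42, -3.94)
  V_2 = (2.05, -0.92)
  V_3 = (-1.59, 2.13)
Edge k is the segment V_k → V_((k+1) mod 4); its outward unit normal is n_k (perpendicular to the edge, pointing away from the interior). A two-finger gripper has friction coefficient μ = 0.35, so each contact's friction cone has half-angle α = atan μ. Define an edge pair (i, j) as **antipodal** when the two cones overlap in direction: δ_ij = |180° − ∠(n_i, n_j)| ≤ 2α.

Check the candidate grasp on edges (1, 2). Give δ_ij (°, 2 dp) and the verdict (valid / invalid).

α = atan 0.35 = 19.29°;  2α = 38.58°
edge 1: e_1 = (+2.47, +3.02);  n_1 = (+0.7741, -0.6331)
edge 2: e_2 = (-3.64, +3.05);  n_2 = (+0.6423, +0.7665)
∠(n_1, n_2) = 89.32°
δ = |180° − 89.32°| = 90.68°
90.68° > 2α = 38.58°  →  invalid

δ = 90.68°, invalid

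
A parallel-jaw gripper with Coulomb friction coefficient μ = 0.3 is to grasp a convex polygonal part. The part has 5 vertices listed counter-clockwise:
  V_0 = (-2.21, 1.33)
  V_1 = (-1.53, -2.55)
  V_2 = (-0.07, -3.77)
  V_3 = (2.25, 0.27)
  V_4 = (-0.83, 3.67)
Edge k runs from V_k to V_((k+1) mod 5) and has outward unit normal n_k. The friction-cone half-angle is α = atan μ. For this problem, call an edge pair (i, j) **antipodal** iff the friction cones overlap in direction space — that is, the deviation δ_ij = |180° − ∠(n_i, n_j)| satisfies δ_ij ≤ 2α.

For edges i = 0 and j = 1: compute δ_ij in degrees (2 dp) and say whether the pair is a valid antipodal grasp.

α = atan 0.3 = 16.70°;  2α = 33.40°
edge 0: e_0 = (+0.68, -3.88);  n_0 = (-0.9850, -0.1726)
edge 1: e_1 = (+1.46, -1.22);  n_1 = (-0.6412, -0.7674)
∠(n_0, n_1) = 40.18°
δ = |180° − 40.18°| = 139.82°
139.82° > 2α = 33.40°  →  invalid

δ = 139.82°, invalid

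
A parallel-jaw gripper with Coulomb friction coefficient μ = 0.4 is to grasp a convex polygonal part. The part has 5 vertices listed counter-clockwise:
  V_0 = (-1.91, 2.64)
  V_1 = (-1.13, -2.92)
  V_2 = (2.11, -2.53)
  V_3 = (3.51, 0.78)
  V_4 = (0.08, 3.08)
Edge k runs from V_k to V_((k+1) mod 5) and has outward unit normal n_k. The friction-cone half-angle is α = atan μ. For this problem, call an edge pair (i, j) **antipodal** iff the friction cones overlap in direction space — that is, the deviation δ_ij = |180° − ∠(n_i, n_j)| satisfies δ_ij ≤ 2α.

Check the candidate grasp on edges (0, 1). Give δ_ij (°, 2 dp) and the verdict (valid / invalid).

δ = 91.12°, invalid

α = atan 0.4 = 21.80°;  2α = 43.60°
edge 0: e_0 = (+0.78, -5.56);  n_0 = (-0.9903, -0.1389)
edge 1: e_1 = (+3.24, +0.39);  n_1 = (+0.1195, -0.9928)
∠(n_0, n_1) = 88.88°
δ = |180° − 88.88°| = 91.12°
91.12° > 2α = 43.60°  →  invalid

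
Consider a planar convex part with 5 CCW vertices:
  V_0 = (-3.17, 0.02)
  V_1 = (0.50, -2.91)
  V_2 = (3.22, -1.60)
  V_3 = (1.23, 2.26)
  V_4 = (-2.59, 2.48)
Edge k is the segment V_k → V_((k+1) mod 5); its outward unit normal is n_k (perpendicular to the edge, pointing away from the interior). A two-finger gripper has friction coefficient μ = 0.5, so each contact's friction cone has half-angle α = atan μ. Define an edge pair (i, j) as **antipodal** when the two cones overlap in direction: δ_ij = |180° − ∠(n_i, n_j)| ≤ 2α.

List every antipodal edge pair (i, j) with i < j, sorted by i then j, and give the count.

count = 5; pairs: (0,2), (0,3), (1,3), (1,4), (2,4)

α = atan 0.5 = 26.57°;  2α = 53.13°
n_0 = (-0.6239, -0.7815)
n_1 = (+0.4339, -0.9010)
n_2 = (+0.8888, +0.4582)
n_3 = (+0.0575, +0.9983)
n_4 = (-0.9733, +0.2295)
  (0,1): δ = 115.68°  ·
  (0,2): δ = 24.12°  ✓
  (0,3): δ = 35.31°  ✓
  (0,4): δ = 115.34°  ·
  (1,2): δ = 88.44°  ·
  (1,3): δ = 29.01°  ✓
  (1,4): δ = 51.02°  ✓
  (2,3): δ = 120.57°  ·
  (2,4): δ = 40.54°  ✓
  (3,4): δ = 99.97°  ·
antipodal pairs: 5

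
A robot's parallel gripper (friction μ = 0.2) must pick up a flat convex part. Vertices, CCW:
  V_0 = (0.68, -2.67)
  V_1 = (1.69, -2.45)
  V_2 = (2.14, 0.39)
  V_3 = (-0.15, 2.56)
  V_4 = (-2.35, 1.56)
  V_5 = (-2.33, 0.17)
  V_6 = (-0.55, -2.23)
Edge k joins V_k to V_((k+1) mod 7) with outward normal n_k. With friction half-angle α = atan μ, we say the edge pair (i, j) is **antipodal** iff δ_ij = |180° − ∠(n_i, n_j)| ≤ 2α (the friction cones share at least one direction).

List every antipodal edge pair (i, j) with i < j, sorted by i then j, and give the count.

α = atan 0.2 = 11.31°;  2α = 22.62°
n_0 = (+0.2128, -0.9771)
n_1 = (+0.9877, -0.1565)
n_2 = (+0.6878, +0.7259)
n_3 = (-0.4138, +0.9104)
n_4 = (-0.9999, -0.0144)
n_5 = (-0.8032, -0.5957)
n_6 = (-0.3368, -0.9416)
  (0,1): δ = 111.29°  ·
  (0,2): δ = 55.75°  ·
  (0,3): δ = 12.16°  ✓
  (0,4): δ = 78.54°  ·
  (0,5): δ = 114.27°  ·
  (0,6): δ = 148.03°  ·
  (1,2): δ = 124.46°  ·
  (1,3): δ = 56.55°  ·
  (1,4): δ = 9.83°  ✓
  (1,5): δ = 45.57°  ·
  (1,6): δ = 79.32°  ·
  (2,3): δ = 112.10°  ·
  (2,4): δ = 45.72°  ·
  (2,5): δ = 9.98°  ✓
  (2,6): δ = 23.78°  ·
  (3,4): δ = 113.62°  ·
  (3,5): δ = 77.88°  ·
  (3,6): δ = 44.13°  ·
  (4,5): δ = 144.26°  ·
  (4,6): δ = 110.51°  ·
  (5,6): δ = 146.25°  ·
antipodal pairs: 3

count = 3; pairs: (0,3), (1,4), (2,5)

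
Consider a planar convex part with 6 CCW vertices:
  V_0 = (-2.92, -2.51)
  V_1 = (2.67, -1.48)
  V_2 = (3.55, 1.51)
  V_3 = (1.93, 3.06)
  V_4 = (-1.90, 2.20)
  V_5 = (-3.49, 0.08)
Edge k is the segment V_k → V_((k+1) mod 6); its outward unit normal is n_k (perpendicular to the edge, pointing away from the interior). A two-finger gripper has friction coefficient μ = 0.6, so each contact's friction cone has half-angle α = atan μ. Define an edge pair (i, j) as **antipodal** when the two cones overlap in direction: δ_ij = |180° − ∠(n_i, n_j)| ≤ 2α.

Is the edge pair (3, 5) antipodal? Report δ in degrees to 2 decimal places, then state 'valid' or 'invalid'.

δ = 90.24°, invalid

α = atan 0.6 = 30.96°;  2α = 61.93°
edge 3: e_3 = (-3.83, -0.86);  n_3 = (-0.2191, +0.9757)
edge 5: e_5 = (+0.57, -2.59);  n_5 = (-0.9766, -0.2149)
∠(n_3, n_5) = 89.76°
δ = |180° − 89.76°| = 90.24°
90.24° > 2α = 61.93°  →  invalid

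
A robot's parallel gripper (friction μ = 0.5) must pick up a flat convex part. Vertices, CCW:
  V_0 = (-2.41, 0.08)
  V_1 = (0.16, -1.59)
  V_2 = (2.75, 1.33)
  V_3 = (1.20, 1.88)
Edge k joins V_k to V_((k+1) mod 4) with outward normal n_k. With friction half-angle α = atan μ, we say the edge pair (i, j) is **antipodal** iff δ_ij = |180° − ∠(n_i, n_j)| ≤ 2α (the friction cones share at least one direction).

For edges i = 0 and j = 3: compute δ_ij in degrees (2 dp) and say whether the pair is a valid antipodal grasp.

δ = 59.52°, invalid

α = atan 0.5 = 26.57°;  2α = 53.13°
edge 0: e_0 = (+2.57, -1.67);  n_0 = (-0.5449, -0.8385)
edge 3: e_3 = (-3.61, -1.80);  n_3 = (-0.4462, +0.8949)
∠(n_0, n_3) = 120.48°
δ = |180° − 120.48°| = 59.52°
59.52° > 2α = 53.13°  →  invalid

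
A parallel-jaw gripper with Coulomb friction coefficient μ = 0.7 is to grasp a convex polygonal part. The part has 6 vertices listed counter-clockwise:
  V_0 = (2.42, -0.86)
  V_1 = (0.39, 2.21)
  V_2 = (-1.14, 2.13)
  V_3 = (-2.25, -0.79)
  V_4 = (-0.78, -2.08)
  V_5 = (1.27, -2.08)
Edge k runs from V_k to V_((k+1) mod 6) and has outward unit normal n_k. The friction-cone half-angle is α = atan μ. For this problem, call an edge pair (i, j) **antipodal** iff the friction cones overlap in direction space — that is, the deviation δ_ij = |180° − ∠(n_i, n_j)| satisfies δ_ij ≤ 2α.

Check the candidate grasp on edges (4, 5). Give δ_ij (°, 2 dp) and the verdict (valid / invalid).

α = atan 0.7 = 34.99°;  2α = 69.98°
edge 4: e_4 = (+2.05, +0.00);  n_4 = (+0.0000, -1.0000)
edge 5: e_5 = (+1.15, +1.22);  n_5 = (+0.7277, -0.6859)
∠(n_4, n_5) = 46.69°
δ = |180° − 46.69°| = 133.31°
133.31° > 2α = 69.98°  →  invalid

δ = 133.31°, invalid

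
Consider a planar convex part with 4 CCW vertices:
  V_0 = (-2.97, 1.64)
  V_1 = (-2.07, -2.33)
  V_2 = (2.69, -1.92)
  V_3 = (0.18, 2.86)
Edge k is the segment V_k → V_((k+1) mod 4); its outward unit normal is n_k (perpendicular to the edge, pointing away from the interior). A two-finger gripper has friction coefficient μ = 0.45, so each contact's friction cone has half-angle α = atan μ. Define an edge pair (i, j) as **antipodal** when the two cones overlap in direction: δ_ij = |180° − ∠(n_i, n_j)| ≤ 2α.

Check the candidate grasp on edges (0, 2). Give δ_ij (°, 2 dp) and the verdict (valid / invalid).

δ = 14.93°, valid

α = atan 0.45 = 24.23°;  2α = 48.46°
edge 0: e_0 = (+0.90, -3.97);  n_0 = (-0.9753, -0.2211)
edge 2: e_2 = (-2.51, +4.78);  n_2 = (+0.8854, +0.4649)
∠(n_0, n_2) = 165.07°
δ = |180° − 165.07°| = 14.93°
14.93° ≤ 2α = 48.46°  →  valid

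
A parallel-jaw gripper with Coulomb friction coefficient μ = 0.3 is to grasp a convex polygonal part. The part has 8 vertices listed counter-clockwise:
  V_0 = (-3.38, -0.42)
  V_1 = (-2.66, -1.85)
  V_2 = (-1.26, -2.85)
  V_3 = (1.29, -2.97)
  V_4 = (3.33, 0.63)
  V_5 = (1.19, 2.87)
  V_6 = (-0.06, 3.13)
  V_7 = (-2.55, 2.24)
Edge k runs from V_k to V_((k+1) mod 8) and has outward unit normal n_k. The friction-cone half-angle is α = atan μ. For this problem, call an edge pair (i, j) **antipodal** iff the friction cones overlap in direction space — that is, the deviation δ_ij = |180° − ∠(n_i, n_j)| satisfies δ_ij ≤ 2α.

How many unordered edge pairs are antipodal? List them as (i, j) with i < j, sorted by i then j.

count = 6; pairs: (0,4), (1,4), (1,5), (2,5), (2,6), (3,7)

α = atan 0.3 = 16.70°;  2α = 33.40°
n_0 = (-0.8932, -0.4497)
n_1 = (-0.5812, -0.8137)
n_2 = (-0.0470, -0.9989)
n_3 = (+0.8700, -0.4930)
n_4 = (+0.7231, +0.6908)
n_5 = (+0.2036, +0.9790)
n_6 = (-0.3366, +0.9417)
n_7 = (-0.9546, +0.2979)
  (0,1): δ = 152.26°  ·
  (0,2): δ = 119.42°  ·
  (0,3): δ = 56.26°  ·
  (0,4): δ = 16.97°  ✓
  (0,5): δ = 51.52°  ·
  (0,6): δ = 82.94°  ·
  (0,7): δ = 135.95°  ·
  (1,2): δ = 147.16°  ·
  (1,3): δ = 84.00°  ·
  (1,4): δ = 10.77°  ✓
  (1,5): δ = 23.79°  ✓
  (1,6): δ = 55.21°  ·
  (1,7): δ = 108.21°  ·
  (2,3): δ = 116.84°  ·
  (2,4): δ = 43.61°  ·
  (2,5): δ = 9.06°  ✓
  (2,6): δ = 22.36°  ✓
  (2,7): δ = 75.36°  ·
  (3,4): δ = 106.77°  ·
  (3,5): δ = 72.21°  ·
  (3,6): δ = 40.79°  ·
  (3,7): δ = 12.21°  ✓
  (4,5): δ = 145.44°  ·
  (4,6): δ = 114.02°  ·
  (4,7): δ = 61.02°  ·
  (5,6): δ = 148.58°  ·
  (5,7): δ = 95.58°  ·
  (6,7): δ = 127.00°  ·
antipodal pairs: 6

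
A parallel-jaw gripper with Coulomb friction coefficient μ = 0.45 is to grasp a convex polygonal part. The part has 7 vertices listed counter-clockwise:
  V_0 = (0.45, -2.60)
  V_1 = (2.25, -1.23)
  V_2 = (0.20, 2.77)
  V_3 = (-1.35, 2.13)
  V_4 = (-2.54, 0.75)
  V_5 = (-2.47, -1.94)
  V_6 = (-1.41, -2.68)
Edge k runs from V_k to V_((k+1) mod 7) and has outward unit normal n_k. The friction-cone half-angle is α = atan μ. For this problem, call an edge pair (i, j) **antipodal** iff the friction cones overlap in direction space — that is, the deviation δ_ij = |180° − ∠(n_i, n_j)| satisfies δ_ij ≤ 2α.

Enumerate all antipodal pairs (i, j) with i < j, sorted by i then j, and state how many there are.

α = atan 0.45 = 24.23°;  2α = 48.46°
n_0 = (+0.6056, -0.7957)
n_1 = (+0.8899, +0.4561)
n_2 = (-0.3816, +0.9243)
n_3 = (-0.7573, +0.6530)
n_4 = (-0.9997, -0.0260)
n_5 = (-0.5724, -0.8200)
n_6 = (+0.0430, -0.9991)
  (0,1): δ = 100.14°  ·
  (0,2): δ = 14.84°  ✓
  (0,3): δ = 11.95°  ✓
  (0,4): δ = 54.22°  ·
  (0,5): δ = 107.81°  ·
  (0,6): δ = 145.19°  ·
  (1,2): δ = 94.70°  ·
  (1,3): δ = 67.91°  ·
  (1,4): δ = 25.64°  ✓
  (1,5): δ = 27.95°  ✓
  (1,6): δ = 65.33°  ·
  (2,3): δ = 153.21°  ·
  (2,4): δ = 110.95°  ·
  (2,5): δ = 57.36°  ·
  (2,6): δ = 19.97°  ✓
  (3,4): δ = 137.74°  ·
  (3,5): δ = 84.15°  ·
  (3,6): δ = 46.77°  ✓
  (4,5): δ = 126.41°  ·
  (4,6): δ = 89.03°  ·
  (5,6): δ = 142.62°  ·
antipodal pairs: 6

count = 6; pairs: (0,2), (0,3), (1,4), (1,5), (2,6), (3,6)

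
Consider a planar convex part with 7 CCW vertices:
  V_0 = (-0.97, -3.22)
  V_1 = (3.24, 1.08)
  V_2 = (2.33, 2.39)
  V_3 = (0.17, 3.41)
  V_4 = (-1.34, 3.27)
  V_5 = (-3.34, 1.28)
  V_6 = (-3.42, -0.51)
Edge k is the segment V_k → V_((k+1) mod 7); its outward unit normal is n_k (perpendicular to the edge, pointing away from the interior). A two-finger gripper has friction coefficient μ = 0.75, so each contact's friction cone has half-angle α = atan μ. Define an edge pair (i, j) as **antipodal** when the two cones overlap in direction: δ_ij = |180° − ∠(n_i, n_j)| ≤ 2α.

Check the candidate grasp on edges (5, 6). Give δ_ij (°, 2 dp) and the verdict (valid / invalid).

α = atan 0.75 = 36.87°;  2α = 73.74°
edge 5: e_5 = (-0.08, -1.79);  n_5 = (-0.9990, +0.0446)
edge 6: e_6 = (+2.45, -2.71);  n_6 = (-0.7418, -0.6706)
∠(n_5, n_6) = 44.67°
δ = |180° − 44.67°| = 135.33°
135.33° > 2α = 73.74°  →  invalid

δ = 135.33°, invalid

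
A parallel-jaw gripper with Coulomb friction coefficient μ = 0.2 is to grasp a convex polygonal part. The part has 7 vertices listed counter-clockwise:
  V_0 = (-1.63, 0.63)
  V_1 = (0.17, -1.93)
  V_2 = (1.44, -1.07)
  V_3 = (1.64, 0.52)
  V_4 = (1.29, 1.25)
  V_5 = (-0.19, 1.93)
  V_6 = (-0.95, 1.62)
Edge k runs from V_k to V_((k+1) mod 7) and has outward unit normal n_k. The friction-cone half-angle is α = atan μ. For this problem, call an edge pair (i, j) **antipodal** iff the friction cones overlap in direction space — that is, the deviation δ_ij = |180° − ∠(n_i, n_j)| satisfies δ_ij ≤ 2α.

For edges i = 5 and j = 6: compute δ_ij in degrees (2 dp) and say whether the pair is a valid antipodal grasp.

δ = 146.67°, invalid

α = atan 0.2 = 11.31°;  2α = 22.62°
edge 5: e_5 = (-0.76, -0.31);  n_5 = (-0.3777, +0.9259)
edge 6: e_6 = (-0.68, -0.99);  n_6 = (-0.8243, +0.5662)
∠(n_5, n_6) = 33.33°
δ = |180° − 33.33°| = 146.67°
146.67° > 2α = 22.62°  →  invalid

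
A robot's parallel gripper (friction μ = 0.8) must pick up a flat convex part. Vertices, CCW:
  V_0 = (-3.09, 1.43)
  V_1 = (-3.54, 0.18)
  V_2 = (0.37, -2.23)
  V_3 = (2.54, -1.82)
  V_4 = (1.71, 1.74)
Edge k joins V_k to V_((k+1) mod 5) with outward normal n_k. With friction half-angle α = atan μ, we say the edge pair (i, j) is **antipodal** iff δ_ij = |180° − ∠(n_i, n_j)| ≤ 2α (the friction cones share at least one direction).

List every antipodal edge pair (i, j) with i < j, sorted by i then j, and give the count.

count = 5; pairs: (0,2), (0,3), (1,3), (1,4), (2,4)

α = atan 0.8 = 38.66°;  2α = 77.32°
n_0 = (-0.9409, +0.3387)
n_1 = (-0.5247, -0.8513)
n_2 = (+0.1857, -0.9826)
n_3 = (+0.9739, +0.2271)
n_4 = (-0.0644, +0.9979)
  (0,1): δ = 101.85°  ·
  (0,2): δ = 59.50°  ✓
  (0,3): δ = 32.92°  ✓
  (0,4): δ = 113.49°  ·
  (1,2): δ = 137.65°  ·
  (1,3): δ = 45.23°  ✓
  (1,4): δ = 35.34°  ✓
  (2,3): δ = 87.58°  ·
  (2,4): δ = 7.00°  ✓
  (3,4): δ = 99.43°  ·
antipodal pairs: 5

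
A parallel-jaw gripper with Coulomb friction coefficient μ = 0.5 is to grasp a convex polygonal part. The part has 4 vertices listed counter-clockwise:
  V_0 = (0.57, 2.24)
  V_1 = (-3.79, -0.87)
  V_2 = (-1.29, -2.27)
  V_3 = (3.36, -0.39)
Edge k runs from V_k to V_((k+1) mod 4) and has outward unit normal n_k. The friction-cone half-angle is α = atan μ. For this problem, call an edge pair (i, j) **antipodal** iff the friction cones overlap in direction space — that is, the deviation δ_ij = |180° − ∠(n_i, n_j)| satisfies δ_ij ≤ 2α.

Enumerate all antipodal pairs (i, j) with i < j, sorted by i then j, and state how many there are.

α = atan 0.5 = 26.57°;  2α = 53.13°
n_0 = (-0.5807, +0.8141)
n_1 = (-0.4886, -0.8725)
n_2 = (+0.3748, -0.9271)
n_3 = (+0.6859, +0.7277)
  (0,1): δ = 64.75°  ·
  (0,2): δ = 13.49°  ✓
  (0,3): δ = 101.19°  ·
  (1,2): δ = 128.74°  ·
  (1,3): δ = 14.06°  ✓
  (2,3): δ = 65.32°  ·
antipodal pairs: 2

count = 2; pairs: (0,2), (1,3)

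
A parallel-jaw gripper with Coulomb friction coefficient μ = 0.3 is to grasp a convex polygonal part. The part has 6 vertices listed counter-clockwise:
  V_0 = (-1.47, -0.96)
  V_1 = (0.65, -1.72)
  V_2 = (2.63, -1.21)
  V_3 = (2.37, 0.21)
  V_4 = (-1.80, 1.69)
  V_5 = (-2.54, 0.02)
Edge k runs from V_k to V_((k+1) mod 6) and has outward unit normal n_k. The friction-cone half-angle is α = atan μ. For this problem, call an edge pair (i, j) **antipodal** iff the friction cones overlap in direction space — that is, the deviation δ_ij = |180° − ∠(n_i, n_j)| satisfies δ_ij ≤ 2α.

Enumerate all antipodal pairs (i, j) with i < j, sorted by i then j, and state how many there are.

count = 2; pairs: (0,3), (3,5)

α = atan 0.3 = 16.70°;  2α = 33.40°
n_0 = (-0.3375, -0.9413)
n_1 = (+0.2494, -0.9684)
n_2 = (+0.9836, +0.1801)
n_3 = (+0.3345, +0.9424)
n_4 = (-0.9143, +0.4051)
n_5 = (-0.6754, -0.7374)
  (0,1): δ = 145.83°  ·
  (0,2): δ = 59.90°  ·
  (0,3): δ = 0.18°  ✓
  (0,4): δ = 85.82°  ·
  (0,5): δ = 157.24°  ·
  (1,2): δ = 94.07°  ·
  (1,3): δ = 33.98°  ·
  (1,4): δ = 51.66°  ·
  (1,5): δ = 123.07°  ·
  (2,3): δ = 119.92°  ·
  (2,4): δ = 34.27°  ·
  (2,5): δ = 37.14°  ·
  (3,4): δ = 94.36°  ·
  (3,5): δ = 22.95°  ✓
  (4,5): δ = 108.59°  ·
antipodal pairs: 2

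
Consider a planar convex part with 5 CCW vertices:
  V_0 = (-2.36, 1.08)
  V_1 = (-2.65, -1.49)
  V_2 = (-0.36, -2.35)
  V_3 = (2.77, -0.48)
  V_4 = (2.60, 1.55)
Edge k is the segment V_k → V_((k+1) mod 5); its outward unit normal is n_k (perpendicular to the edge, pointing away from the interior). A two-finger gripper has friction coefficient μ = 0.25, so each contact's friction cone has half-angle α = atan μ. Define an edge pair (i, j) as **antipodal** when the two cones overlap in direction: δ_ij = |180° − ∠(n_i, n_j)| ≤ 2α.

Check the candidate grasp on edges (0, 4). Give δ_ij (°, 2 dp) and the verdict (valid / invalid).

δ = 101.85°, invalid

α = atan 0.25 = 14.04°;  2α = 28.07°
edge 0: e_0 = (-0.29, -2.57);  n_0 = (-0.9937, +0.1121)
edge 4: e_4 = (-4.96, -0.47);  n_4 = (-0.0943, +0.9955)
∠(n_0, n_4) = 78.15°
δ = |180° − 78.15°| = 101.85°
101.85° > 2α = 28.07°  →  invalid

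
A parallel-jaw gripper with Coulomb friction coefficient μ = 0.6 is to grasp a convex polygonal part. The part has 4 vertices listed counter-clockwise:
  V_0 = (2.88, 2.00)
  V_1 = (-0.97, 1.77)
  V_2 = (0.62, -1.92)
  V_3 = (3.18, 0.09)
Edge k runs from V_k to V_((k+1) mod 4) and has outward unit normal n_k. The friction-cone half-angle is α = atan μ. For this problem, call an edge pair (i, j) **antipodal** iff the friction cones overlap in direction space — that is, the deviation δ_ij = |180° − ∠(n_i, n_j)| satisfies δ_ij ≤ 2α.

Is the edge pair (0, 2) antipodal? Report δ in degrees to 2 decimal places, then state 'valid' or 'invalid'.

α = atan 0.6 = 30.96°;  2α = 61.93°
edge 0: e_0 = (-3.85, -0.23);  n_0 = (-0.0596, +0.9982)
edge 2: e_2 = (+2.56, +2.01);  n_2 = (+0.6176, -0.7865)
∠(n_0, n_2) = 145.28°
δ = |180° − 145.28°| = 34.72°
34.72° ≤ 2α = 61.93°  →  valid

δ = 34.72°, valid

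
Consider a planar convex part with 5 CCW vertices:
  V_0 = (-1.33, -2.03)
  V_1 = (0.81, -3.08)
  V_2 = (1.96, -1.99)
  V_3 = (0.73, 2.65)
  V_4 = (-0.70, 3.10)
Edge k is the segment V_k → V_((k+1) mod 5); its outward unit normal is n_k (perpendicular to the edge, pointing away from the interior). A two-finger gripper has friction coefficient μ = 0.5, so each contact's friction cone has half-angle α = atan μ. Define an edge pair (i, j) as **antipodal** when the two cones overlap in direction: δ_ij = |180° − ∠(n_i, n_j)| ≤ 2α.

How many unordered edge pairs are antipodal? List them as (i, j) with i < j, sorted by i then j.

α = atan 0.5 = 26.57°;  2α = 53.13°
n_0 = (-0.4405, -0.8978)
n_1 = (+0.6879, -0.7258)
n_2 = (+0.9666, +0.2562)
n_3 = (+0.3002, +0.9539)
n_4 = (-0.9925, +0.1219)
  (0,1): δ = 110.40°  ·
  (0,2): δ = 49.02°  ✓
  (0,3): δ = 8.67°  ✓
  (0,4): δ = 109.13°  ·
  (1,2): δ = 118.62°  ·
  (1,3): δ = 60.93°  ·
  (1,4): δ = 39.53°  ✓
  (2,3): δ = 122.31°  ·
  (2,4): δ = 21.85°  ✓
  (3,4): δ = 79.53°  ·
antipodal pairs: 4

count = 4; pairs: (0,2), (0,3), (1,4), (2,4)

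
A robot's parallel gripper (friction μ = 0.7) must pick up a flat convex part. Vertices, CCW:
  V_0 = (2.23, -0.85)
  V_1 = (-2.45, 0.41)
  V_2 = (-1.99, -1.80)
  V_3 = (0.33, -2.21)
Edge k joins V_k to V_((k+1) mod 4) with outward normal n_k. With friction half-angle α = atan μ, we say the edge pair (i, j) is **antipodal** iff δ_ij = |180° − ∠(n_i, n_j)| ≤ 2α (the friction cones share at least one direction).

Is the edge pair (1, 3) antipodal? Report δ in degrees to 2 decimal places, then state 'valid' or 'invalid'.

α = atan 0.7 = 34.99°;  2α = 69.98°
edge 1: e_1 = (+0.46, -2.21);  n_1 = (-0.9790, -0.2038)
edge 3: e_3 = (+1.90, +1.36);  n_3 = (+0.5820, -0.8132)
∠(n_1, n_3) = 113.84°
δ = |180° − 113.84°| = 66.16°
66.16° ≤ 2α = 69.98°  →  valid

δ = 66.16°, valid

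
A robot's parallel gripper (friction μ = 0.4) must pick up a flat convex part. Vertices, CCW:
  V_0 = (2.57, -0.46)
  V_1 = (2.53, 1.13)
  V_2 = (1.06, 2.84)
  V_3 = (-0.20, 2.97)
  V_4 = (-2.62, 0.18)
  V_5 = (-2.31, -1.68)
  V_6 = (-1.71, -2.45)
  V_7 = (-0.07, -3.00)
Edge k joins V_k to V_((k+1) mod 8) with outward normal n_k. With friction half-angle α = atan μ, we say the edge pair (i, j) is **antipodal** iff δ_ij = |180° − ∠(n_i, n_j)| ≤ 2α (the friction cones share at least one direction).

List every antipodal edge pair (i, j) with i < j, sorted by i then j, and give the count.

α = atan 0.4 = 21.80°;  2α = 43.60°
n_0 = (+0.9997, +0.0251)
n_1 = (+0.7583, +0.6519)
n_2 = (+0.1026, +0.9947)
n_3 = (-0.7554, +0.6552)
n_4 = (-0.9864, -0.1644)
n_5 = (-0.7888, -0.6146)
n_6 = (-0.3180, -0.9481)
n_7 = (+0.6933, -0.7206)
  (0,1): δ = 140.76°  ·
  (0,2): δ = 97.33°  ·
  (0,3): δ = 42.38°  ✓
  (0,4): δ = 8.02°  ✓
  (0,5): δ = 36.49°  ✓
  (0,6): δ = 70.02°  ·
  (0,7): δ = 132.45°  ·
  (1,2): δ = 136.57°  ·
  (1,3): δ = 81.62°  ·
  (1,4): δ = 31.22°  ✓
  (1,5): δ = 2.76°  ✓
  (1,6): δ = 30.78°  ✓
  (1,7): δ = 93.21°  ·
  (2,3): δ = 125.05°  ·
  (2,4): δ = 74.65°  ·
  (2,5): δ = 46.18°  ·
  (2,6): δ = 12.65°  ✓
  (2,7): δ = 49.78°  ·
  (3,4): δ = 129.60°  ·
  (3,5): δ = 101.14°  ·
  (3,6): δ = 67.60°  ·
  (3,7): δ = 5.17°  ✓
  (4,5): δ = 151.54°  ·
  (4,6): δ = 118.00°  ·
  (4,7): δ = 55.57°  ·
  (5,6): δ = 146.47°  ·
  (5,7): δ = 84.03°  ·
  (6,7): δ = 117.57°  ·
antipodal pairs: 8

count = 8; pairs: (0,3), (0,4), (0,5), (1,4), (1,5), (1,6), (2,6), (3,7)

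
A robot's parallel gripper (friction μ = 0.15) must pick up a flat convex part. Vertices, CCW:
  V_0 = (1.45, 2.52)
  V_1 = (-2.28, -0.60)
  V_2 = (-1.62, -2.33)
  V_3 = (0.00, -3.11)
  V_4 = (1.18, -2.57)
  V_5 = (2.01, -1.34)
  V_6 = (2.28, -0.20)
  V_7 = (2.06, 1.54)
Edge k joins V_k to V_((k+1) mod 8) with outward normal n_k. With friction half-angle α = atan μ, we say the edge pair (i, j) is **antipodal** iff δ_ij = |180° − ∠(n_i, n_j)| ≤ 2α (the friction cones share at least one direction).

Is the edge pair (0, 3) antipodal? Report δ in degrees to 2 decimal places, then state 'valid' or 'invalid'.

δ = 15.32°, valid

α = atan 0.15 = 8.53°;  2α = 17.06°
edge 0: e_0 = (-3.73, -3.12);  n_0 = (-0.6416, +0.7670)
edge 3: e_3 = (+1.18, +0.54);  n_3 = (+0.4161, -0.9093)
∠(n_0, n_3) = 164.68°
δ = |180° − 164.68°| = 15.32°
15.32° ≤ 2α = 17.06°  →  valid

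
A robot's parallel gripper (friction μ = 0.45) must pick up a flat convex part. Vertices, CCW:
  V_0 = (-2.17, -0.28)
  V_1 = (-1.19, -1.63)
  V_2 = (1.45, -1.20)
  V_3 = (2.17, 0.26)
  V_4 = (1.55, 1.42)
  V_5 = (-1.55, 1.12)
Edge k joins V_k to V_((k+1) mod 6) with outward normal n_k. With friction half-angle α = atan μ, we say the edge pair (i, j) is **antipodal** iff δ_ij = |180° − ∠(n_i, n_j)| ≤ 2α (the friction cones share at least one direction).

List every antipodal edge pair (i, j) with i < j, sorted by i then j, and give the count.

count = 3; pairs: (0,3), (1,4), (2,5)

α = atan 0.45 = 24.23°;  2α = 48.46°
n_0 = (-0.8093, -0.5875)
n_1 = (+0.1608, -0.9870)
n_2 = (+0.8969, -0.4423)
n_3 = (+0.8819, +0.4714)
n_4 = (-0.0963, +0.9954)
n_5 = (-0.9143, +0.4049)
  (0,1): δ = 116.73°  ·
  (0,2): δ = 62.23°  ·
  (0,3): δ = 7.85°  ✓
  (0,4): δ = 59.55°  ·
  (0,5): δ = 120.14°  ·
  (1,2): δ = 125.50°  ·
  (1,3): δ = 71.13°  ·
  (1,4): δ = 3.72°  ✓
  (1,5): δ = 56.86°  ·
  (2,3): δ = 125.63°  ·
  (2,4): δ = 58.22°  ·
  (2,5): δ = 2.36°  ✓
  (3,4): δ = 112.60°  ·
  (3,5): δ = 52.01°  ·
  (4,5): δ = 119.41°  ·
antipodal pairs: 3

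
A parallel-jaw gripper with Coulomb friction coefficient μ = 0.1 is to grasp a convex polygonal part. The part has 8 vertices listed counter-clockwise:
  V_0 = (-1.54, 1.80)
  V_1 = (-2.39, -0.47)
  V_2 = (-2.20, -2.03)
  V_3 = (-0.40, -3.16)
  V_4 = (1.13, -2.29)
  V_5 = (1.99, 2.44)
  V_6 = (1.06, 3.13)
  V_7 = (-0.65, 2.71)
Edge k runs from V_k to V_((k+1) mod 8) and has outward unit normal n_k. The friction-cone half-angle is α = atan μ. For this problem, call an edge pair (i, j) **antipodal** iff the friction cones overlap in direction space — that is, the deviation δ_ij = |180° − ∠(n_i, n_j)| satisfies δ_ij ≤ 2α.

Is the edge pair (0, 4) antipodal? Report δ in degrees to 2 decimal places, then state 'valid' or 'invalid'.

α = atan 0.1 = 5.71°;  2α = 11.42°
edge 0: e_0 = (-0.85, -2.27);  n_0 = (-0.9365, +0.3507)
edge 4: e_4 = (+0.86, +4.73);  n_4 = (+0.9839, -0.1789)
∠(n_0, n_4) = 169.78°
δ = |180° − 169.78°| = 10.22°
10.22° ≤ 2α = 11.42°  →  valid

δ = 10.22°, valid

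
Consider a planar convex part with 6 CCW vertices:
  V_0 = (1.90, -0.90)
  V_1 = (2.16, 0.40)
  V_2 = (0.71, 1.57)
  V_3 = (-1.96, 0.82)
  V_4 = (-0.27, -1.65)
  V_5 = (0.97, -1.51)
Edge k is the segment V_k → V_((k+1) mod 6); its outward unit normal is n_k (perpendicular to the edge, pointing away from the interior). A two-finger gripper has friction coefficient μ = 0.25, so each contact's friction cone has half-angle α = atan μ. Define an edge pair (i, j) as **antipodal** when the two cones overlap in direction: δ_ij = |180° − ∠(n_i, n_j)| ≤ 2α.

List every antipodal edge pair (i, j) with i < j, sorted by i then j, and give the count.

α = atan 0.25 = 14.04°;  2α = 28.07°
n_0 = (+0.9806, -0.1961)
n_1 = (+0.6280, +0.7782)
n_2 = (-0.2704, +0.9627)
n_3 = (-0.8253, -0.5647)
n_4 = (+0.1122, -0.9937)
n_5 = (+0.5485, -0.8362)
  (0,1): δ = 117.59°  ·
  (0,2): δ = 63.00°  ·
  (0,3): δ = 45.69°  ·
  (0,4): δ = 107.75°  ·
  (0,5): δ = 134.57°  ·
  (1,2): δ = 125.41°  ·
  (1,3): δ = 16.72°  ✓
  (1,4): δ = 45.34°  ·
  (1,5): δ = 72.16°  ·
  (2,3): δ = 71.31°  ·
  (2,4): δ = 9.25°  ✓
  (2,5): δ = 17.57°  ✓
  (3,4): δ = 117.94°  ·
  (3,5): δ = 91.12°  ·
  (4,5): δ = 153.18°  ·
antipodal pairs: 3

count = 3; pairs: (1,3), (2,4), (2,5)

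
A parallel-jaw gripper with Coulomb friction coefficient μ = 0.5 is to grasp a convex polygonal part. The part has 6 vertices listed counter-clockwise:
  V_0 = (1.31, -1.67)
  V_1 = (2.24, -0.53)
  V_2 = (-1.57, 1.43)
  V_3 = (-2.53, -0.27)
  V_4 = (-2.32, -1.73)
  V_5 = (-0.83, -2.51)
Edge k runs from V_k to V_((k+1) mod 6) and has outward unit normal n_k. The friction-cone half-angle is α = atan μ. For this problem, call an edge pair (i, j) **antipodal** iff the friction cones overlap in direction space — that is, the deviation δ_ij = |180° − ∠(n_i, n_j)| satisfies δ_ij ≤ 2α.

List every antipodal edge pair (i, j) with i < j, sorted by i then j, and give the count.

α = atan 0.5 = 26.57°;  2α = 53.13°
n_0 = (+0.7749, -0.6321)
n_1 = (+0.4575, +0.8892)
n_2 = (-0.8708, +0.4917)
n_3 = (-0.9898, -0.1424)
n_4 = (-0.4638, -0.8859)
n_5 = (+0.3654, -0.9309)
  (0,1): δ = 78.02°  ·
  (0,2): δ = 9.75°  ✓
  (0,3): δ = 47.39°  ✓
  (0,4): δ = 101.58°  ·
  (0,5): δ = 150.64°  ·
  (1,2): δ = 92.23°  ·
  (1,3): δ = 54.59°  ·
  (1,4): δ = 0.41°  ✓
  (1,5): δ = 48.65°  ✓
  (2,3): δ = 142.36°  ·
  (2,4): δ = 88.18°  ·
  (2,5): δ = 39.12°  ✓
  (3,4): δ = 125.82°  ·
  (3,5): δ = 76.75°  ·
  (4,5): δ = 130.94°  ·
antipodal pairs: 5

count = 5; pairs: (0,2), (0,3), (1,4), (1,5), (2,5)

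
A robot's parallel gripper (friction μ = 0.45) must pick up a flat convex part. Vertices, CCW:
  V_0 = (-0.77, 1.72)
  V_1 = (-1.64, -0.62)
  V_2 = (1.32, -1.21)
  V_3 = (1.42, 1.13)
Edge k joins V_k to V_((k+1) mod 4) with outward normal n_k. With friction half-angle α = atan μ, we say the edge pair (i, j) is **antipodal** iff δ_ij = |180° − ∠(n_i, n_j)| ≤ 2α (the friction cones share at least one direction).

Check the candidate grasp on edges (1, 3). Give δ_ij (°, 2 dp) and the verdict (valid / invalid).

α = atan 0.45 = 24.23°;  2α = 48.46°
edge 1: e_1 = (+2.96, -0.59);  n_1 = (-0.1955, -0.9807)
edge 3: e_3 = (-2.19, +0.59);  n_3 = (+0.2601, +0.9656)
∠(n_1, n_3) = 176.19°
δ = |180° − 176.19°| = 3.81°
3.81° ≤ 2α = 48.46°  →  valid

δ = 3.81°, valid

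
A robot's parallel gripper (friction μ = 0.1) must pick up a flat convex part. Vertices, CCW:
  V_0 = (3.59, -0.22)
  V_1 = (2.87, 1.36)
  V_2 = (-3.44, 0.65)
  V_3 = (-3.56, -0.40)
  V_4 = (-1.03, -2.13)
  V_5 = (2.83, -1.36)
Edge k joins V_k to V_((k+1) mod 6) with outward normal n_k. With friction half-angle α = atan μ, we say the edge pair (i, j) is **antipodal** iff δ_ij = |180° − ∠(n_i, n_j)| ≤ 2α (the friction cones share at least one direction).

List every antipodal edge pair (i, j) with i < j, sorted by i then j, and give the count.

α = atan 0.1 = 5.71°;  2α = 11.42°
n_0 = (+0.9100, +0.4147)
n_1 = (-0.1118, +0.9937)
n_2 = (-0.9935, +0.1135)
n_3 = (-0.5644, -0.8255)
n_4 = (+0.1956, -0.9807)
n_5 = (+0.8321, -0.5547)
  (0,1): δ = 108.08°  ·
  (0,2): δ = 31.02°  ·
  (0,3): δ = 31.14°  ·
  (0,4): δ = 76.78°  ·
  (0,5): δ = 121.81°  ·
  (1,2): δ = 102.94°  ·
  (1,3): δ = 40.78°  ·
  (1,4): δ = 4.86°  ✓
  (1,5): δ = 49.89°  ·
  (2,3): δ = 117.84°  ·
  (2,4): δ = 72.20°  ·
  (2,5): δ = 27.17°  ·
  (3,4): δ = 134.35°  ·
  (3,5): δ = 89.33°  ·
  (4,5): δ = 134.97°  ·
antipodal pairs: 1

count = 1; pairs: (1,4)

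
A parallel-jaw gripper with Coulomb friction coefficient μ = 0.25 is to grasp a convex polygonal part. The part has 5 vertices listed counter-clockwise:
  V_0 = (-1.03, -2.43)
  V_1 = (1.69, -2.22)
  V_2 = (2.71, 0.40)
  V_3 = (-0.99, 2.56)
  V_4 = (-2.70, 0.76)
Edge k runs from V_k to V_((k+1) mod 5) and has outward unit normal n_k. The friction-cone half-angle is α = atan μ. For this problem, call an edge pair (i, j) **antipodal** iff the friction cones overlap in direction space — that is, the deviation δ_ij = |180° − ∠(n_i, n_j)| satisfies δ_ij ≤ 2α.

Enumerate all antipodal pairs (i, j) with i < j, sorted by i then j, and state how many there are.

α = atan 0.25 = 14.04°;  2α = 28.07°
n_0 = (+0.0770, -0.9970)
n_1 = (+0.9319, -0.3628)
n_2 = (+0.5042, +0.8636)
n_3 = (-0.7250, +0.6887)
n_4 = (-0.8859, -0.4638)
  (0,1): δ = 115.69°  ·
  (0,2): δ = 34.69°  ·
  (0,3): δ = 42.05°  ·
  (0,4): δ = 113.22°  ·
  (1,2): δ = 99.00°  ·
  (1,3): δ = 22.26°  ✓
  (1,4): δ = 48.90°  ·
  (2,3): δ = 103.26°  ·
  (2,4): δ = 32.09°  ·
  (3,4): δ = 108.84°  ·
antipodal pairs: 1

count = 1; pairs: (1,3)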